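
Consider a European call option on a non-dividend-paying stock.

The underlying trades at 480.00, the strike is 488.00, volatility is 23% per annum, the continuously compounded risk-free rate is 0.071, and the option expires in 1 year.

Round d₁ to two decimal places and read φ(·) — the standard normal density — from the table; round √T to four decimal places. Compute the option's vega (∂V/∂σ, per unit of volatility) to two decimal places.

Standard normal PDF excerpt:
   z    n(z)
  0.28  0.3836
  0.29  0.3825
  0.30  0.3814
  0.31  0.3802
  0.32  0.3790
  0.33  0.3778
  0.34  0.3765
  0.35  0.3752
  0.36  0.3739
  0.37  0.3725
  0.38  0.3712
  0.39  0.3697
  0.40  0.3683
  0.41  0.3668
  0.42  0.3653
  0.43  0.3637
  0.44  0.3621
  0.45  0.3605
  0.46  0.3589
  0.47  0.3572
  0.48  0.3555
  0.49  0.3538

180.10

σ√T = 0.23 × 1.0000 = 0.2300
d₁ = [ln(480/488) + (0.071 + 0.23²/2)·1] / 0.2300 = [-0.0165 + 0.0974] / 0.2300 = 0.3518 ≈ 0.35
√T = √1 = 1.0000
φ(d₁) = φ(0.35) = 0.3752
vega = S·φ(d₁)·√T = 480·0.3752·1.0000 = 180.0960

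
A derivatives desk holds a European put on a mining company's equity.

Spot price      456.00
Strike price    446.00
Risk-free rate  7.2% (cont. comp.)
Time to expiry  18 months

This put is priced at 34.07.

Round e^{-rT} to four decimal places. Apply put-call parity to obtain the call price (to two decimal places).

exp(−rT) = exp(−0.072·1.5) = 0.8976
Put-call parity: C − P = S − K·e^(−rT) = 456 − 446·0.8976 = 456 − 400.3296 = 55.6704
C = P + (C − P) = 34.07 + (55.6704) = 89.7404

89.74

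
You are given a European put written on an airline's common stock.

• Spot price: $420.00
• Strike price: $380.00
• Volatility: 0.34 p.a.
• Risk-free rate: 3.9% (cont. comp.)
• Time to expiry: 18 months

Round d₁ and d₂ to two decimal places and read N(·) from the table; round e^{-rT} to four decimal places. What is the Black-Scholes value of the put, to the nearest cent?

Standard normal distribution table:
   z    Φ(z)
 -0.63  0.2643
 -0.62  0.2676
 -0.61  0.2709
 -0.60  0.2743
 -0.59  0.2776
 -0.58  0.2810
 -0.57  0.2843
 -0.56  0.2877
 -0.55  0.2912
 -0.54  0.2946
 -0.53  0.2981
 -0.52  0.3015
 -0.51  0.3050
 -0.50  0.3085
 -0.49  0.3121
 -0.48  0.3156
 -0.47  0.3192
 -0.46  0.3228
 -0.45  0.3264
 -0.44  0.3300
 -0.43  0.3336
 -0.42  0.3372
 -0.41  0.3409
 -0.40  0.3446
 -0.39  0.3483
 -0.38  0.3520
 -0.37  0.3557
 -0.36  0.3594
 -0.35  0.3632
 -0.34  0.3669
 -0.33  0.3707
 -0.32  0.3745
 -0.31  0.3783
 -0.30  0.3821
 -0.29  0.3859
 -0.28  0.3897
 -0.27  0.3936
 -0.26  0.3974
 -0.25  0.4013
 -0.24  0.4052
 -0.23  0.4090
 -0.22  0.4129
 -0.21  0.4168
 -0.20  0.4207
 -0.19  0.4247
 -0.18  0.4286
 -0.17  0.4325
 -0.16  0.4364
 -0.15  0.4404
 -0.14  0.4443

T = 1.5;  σ√T = 0.4164
d₁ = [ln(420/380) + (0.039 + 0.34²/2)·1.5] / 0.4164 = [0.1001 + 0.1452] / 0.4164 = 0.5890 ⇒ 0.59
d₂ = d₁ − σ√T = 0.5890 − 0.4164 = 0.1726 ⇒ 0.17
e^(−rT) = e^(−0.039·1.5) = 0.9432
N(−d₂) = N(-0.17) = 0.4325;  N(−d₁) = N(-0.59) = 0.2776
P = 380·0.9432·0.4325 − 420·0.2776 = 155.0149 − 116.5920 = 38.4229

$38.42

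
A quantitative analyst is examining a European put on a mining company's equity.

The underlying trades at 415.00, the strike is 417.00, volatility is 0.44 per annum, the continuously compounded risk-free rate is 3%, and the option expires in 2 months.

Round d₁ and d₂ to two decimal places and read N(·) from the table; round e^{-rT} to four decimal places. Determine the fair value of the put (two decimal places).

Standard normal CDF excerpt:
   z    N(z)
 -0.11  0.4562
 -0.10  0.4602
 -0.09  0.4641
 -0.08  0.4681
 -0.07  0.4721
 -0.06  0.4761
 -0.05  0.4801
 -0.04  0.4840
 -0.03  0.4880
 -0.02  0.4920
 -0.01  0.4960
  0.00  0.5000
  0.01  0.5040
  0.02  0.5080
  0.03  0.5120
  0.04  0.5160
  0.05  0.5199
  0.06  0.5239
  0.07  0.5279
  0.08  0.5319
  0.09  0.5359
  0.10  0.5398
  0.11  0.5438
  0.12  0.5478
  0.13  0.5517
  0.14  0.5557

σ√T = 0.44·√0.1667 = 0.1796
d₁ = [ln(415/417) + (0.03 + ½·0.44²)·0.1667] / (σ√T) = (-0.0048 + 0.0211) / 0.1796 = 0.0909 ⇒ 0.09
d₂ = 0.0909 − 0.1796 = -0.0887 ⇒ -0.09
exp(−rT) = exp(−0.03·0.1667) = 0.9950
P = 417·0.9950·N(0.09) − 415·N(-0.09) = 417·0.9950·0.5359 − 415·0.4641 = 222.3529 − 192.6015 = 29.7514

29.75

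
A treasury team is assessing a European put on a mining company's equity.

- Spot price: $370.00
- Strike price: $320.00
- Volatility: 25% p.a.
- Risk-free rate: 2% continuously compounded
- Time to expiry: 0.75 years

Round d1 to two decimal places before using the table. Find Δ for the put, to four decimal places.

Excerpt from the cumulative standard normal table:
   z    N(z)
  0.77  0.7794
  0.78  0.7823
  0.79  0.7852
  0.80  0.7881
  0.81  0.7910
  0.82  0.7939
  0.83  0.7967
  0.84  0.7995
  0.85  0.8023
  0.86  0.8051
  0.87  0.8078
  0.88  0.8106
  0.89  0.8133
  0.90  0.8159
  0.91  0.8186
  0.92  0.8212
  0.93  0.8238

σ√T = 0.25 × 0.8660 = 0.2165
d₁ = [ln(370/320) + (0.02 + 0.25²/2)·0.75] / 0.2165 = [0.1452 + 0.0384] / 0.2165 = 0.8481 which rounds to 0.85
N(d₁) = N(0.85) = 0.8023
Δ_put = N(d₁) − 1 = 0.8023 − 1 = -0.1977

-0.1977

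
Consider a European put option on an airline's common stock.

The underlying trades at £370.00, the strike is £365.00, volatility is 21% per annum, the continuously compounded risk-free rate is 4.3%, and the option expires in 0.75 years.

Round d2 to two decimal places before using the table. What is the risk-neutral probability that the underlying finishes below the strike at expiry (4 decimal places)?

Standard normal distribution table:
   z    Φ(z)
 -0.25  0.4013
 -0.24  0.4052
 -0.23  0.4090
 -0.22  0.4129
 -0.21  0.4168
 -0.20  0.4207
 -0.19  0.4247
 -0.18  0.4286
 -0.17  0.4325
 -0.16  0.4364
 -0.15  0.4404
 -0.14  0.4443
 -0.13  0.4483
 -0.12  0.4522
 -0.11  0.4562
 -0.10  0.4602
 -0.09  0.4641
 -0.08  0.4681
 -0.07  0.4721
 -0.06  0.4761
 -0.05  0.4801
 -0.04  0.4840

σ√T = 0.21 × 0.8660 = 0.1819
d₁ = [ln(370/365) + (0.043 + 0.21²/2)·0.75] / 0.1819 = [0.0136 + 0.0488] / 0.1819 = 0.3431 ≈ 0.34
d₂ = d₁ − σ√T = 0.3431 − 0.1819 = 0.1612 ≈ 0.16
Risk-neutral Pr[S_T < K] = N(−d₂) = N(-0.16) = 0.4364

0.4364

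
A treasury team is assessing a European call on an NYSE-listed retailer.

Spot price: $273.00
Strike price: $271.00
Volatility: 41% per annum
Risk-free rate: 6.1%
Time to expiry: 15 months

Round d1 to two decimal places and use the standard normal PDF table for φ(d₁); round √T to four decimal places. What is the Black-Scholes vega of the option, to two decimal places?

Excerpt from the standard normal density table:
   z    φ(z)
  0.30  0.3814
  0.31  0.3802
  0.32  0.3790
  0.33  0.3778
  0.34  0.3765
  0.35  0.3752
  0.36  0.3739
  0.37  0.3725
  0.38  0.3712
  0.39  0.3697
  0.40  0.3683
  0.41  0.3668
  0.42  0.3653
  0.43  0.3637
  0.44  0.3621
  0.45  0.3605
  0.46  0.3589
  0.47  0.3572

σ√T = 0.41·√1.25 = 0.4584
d₁ = [ln(273/271) + (0.061 + 0.41²/2)·1.25] / 0.4584 = [0.0074 + 0.1813] / 0.4584 = 0.4116 which rounds to 0.41
√T = √1.25 = 1.1180
φ(d₁) = φ(0.41) = 0.3668
vega = S·φ(d₁)·√T = 273·0.3668·1.1180 = 111.9525

111.95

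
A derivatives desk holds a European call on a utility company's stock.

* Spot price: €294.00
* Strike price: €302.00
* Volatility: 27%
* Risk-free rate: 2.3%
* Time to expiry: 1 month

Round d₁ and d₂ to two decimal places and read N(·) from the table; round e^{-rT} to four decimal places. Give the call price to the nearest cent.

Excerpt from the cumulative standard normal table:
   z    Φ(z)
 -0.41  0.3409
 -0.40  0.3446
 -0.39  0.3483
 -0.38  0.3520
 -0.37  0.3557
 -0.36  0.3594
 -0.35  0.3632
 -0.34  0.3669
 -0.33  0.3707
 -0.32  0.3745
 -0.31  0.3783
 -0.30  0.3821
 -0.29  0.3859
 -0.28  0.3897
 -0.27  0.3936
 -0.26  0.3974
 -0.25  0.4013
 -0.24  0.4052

€6.24

σ√T = 0.27 × 0.2887 = 0.0779
ln(S/K) + (r + σ²/2)T = ln(294/302) + (0.023 + 0.27²/2)·0.08333 = -0.0268 + 0.0050 = -0.0219
d₁ = -0.0219 / 0.0779 = -0.2809 → -0.28
d₂ = d₁ − σ√T = -0.2809 − 0.0779 = -0.3588 → -0.36
e^(−rT) = e^(−0.023·0.08333) = 0.9981
C = 294·N(-0.28) − 302·0.9981·N(-0.36) = 294·0.3897 − 302·0.9981·0.3594 = 114.5718 − 108.3326 = 6.2392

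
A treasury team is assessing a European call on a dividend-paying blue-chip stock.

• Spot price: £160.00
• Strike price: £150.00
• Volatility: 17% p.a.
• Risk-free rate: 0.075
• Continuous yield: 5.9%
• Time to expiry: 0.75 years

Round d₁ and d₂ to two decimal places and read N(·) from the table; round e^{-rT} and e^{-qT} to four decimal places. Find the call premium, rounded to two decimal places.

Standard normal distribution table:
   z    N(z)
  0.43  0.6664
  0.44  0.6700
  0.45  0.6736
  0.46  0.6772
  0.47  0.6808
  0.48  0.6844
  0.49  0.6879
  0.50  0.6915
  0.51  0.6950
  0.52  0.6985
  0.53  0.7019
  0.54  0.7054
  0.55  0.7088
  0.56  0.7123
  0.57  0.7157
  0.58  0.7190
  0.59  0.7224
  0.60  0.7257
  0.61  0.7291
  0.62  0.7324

σ√T = 0.17 × 0.8660 = 0.1472
d₁ = [ln(160/150) + (0.075 − 0.059 + ½·0.17²)·0.75] / (σ√T) = (0.0645 + 0.0228) / 0.1472 = 0.5935 which rounds to 0.59
d₂ = 0.5935 − 0.1472 = 0.4463 which rounds to 0.45
e^(−qT) = e^(−0.059·0.75) = 0.9567;  e^(−rT) = e^(−0.075·0.75) = 0.9453
N(d₁) = N(0.59) = 0.7224;  N(d₂) = N(0.45) = 0.6736
C = 160·0.9567·0.7224 − 150·0.9453·0.6736 = 110.5792 − 95.5131 = 15.0661

£15.07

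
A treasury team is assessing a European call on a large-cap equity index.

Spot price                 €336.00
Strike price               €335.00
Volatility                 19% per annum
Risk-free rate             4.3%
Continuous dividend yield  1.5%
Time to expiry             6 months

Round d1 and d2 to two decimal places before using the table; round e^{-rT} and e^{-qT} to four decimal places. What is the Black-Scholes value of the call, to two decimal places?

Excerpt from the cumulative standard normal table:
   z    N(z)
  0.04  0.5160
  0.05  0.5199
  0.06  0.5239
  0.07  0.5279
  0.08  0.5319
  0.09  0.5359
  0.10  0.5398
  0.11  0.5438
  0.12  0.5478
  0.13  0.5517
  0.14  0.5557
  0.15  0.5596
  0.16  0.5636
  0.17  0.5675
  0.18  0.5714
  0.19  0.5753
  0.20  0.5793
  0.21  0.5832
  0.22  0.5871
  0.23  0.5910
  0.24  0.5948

€20.08

σ√T = 0.19·√0.5 = 0.1344
ln(S/K) + (r − q + σ²/2)T = ln(336/335) + (0.043 − 0.015 + 0.19²/2)·0.5 = 0.0030 + 0.0230 = 0.0260
d₁ = 0.0260 / 0.1344 = 0.1936 ≈ 0.19
d₂ = d₁ − σ√T = 0.1936 − 0.1344 = 0.0592 ≈ 0.06
e^(−qT) = e^(−0.015·0.5) = 0.9925;  e^(−rT) = e^(−0.043·0.5) = 0.9787
N(d₁) = N(0.19) = 0.5753;  N(d₂) = N(0.06) = 0.5239
C = 336·0.9925·0.5753 − 335·0.9787·0.5239 = 191.8510 − 171.7682 = 20.0828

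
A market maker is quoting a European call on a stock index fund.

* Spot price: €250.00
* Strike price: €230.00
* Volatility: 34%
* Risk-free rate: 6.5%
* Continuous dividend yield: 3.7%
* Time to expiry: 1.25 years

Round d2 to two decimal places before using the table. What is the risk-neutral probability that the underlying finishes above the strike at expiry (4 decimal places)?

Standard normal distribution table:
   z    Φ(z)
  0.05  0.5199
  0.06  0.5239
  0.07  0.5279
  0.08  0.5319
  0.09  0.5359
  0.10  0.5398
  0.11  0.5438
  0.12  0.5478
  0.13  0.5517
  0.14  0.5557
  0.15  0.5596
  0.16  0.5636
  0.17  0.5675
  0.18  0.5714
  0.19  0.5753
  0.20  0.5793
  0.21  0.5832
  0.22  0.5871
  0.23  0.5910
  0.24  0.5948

σ√T = 0.34·√1.25 = 0.3801
ln(S/K) + (r − q + σ²/2)T = ln(250/230) + (0.065 − 0.037 + 0.34²/2)·1.25 = 0.0834 + 0.1073 = 0.1906
d₁ = 0.1906 / 0.3801 = 0.5015 → 0.50
d₂ = d₁ − σ√T = 0.5015 − 0.3801 = 0.1214 → 0.12
Pr(exercise) under Q = N(d₂) = 0.5478

0.5478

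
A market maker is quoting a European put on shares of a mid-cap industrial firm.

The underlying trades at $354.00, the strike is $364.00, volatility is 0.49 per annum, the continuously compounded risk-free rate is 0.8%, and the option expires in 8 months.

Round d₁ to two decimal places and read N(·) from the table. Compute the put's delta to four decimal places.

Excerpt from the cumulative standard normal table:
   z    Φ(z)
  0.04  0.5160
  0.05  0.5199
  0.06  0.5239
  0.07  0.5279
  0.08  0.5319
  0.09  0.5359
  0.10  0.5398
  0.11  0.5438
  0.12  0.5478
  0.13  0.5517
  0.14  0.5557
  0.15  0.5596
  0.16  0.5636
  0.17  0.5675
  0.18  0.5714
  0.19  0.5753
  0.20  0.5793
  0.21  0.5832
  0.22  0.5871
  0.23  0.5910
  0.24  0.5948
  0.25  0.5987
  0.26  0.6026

σ√T = 0.49·√0.6667 = 0.4001
d₁ = [ln(354/364) + (0.008 + ½·0.49²)·0.6667] / (σ√T) = (-0.0279 + 0.0854) / 0.4001 = 0.1437 → 0.14
N(d₁) = N(0.14) = 0.5557
Δ_put = N(d₁) − 1 = 0.5557 − 1 = -0.4443

-0.4443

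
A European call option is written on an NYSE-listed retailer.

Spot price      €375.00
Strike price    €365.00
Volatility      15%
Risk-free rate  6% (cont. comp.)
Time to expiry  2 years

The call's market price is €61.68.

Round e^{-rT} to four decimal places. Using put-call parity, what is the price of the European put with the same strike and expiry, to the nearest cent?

exp(−rT) = exp(−0.06·2) = 0.8869
Put-call parity: C − P = S − K·e^(−rT) = 375 − 365·0.8869 = 375 − 323.7185 = 51.2815
P = C − (C − P) = 61.68 − (51.2815) = 10.3985

€10.40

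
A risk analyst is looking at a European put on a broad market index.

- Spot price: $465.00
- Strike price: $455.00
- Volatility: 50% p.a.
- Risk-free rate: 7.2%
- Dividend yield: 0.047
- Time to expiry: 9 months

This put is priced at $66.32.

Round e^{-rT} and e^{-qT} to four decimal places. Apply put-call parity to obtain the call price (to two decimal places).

$84.16

exp(−qT) = exp(−0.047·0.75) = 0.9654;  exp(−rT) = exp(−0.072·0.75) = 0.9474
Put-call parity: C − P = S·e^(−qT) − K·e^(−rT) = 465·0.9654 − 455·0.9474 = 448.9110 − 431.0670 = 17.8440
C = P + (C − P) = 66.32 + (17.8440) = 84.1640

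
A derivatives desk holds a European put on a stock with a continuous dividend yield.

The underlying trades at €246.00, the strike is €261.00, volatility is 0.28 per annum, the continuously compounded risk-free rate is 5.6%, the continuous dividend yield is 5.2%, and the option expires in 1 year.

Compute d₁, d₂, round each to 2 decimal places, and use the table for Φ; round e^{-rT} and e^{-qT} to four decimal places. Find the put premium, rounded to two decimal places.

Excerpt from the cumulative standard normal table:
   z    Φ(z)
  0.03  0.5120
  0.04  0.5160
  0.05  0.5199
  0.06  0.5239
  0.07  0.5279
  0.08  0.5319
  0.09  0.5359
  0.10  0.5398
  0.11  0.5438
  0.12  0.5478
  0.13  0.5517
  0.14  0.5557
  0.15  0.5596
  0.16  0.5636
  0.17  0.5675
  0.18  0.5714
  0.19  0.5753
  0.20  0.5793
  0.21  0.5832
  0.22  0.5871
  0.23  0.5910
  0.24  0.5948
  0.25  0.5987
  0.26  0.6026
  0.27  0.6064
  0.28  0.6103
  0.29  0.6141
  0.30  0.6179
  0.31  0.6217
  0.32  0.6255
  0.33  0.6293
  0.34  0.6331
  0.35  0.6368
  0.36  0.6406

σ√T = 0.28·√1 = 0.2800
d₁ = [ln(246/261) + (0.056 − 0.052 + ½·0.28²)·1] / (σ√T) = (-0.0592 + 0.0432) / 0.2800 = -0.0571 ⇒ -0.06
d₂ = -0.0571 − 0.2800 = -0.3371 ⇒ -0.34
e^(−qT) = e^(−0.052·1) = 0.9493;  e^(−rT) = e^(−0.056·1) = 0.9455
N(−d₂) = N(0.34) = 0.6331;  N(−d₁) = N(0.06) = 0.5239
P = 261·0.9455·0.6331 − 246·0.9493·0.5239 = 156.2336 − 122.3452 = 33.8884

€33.89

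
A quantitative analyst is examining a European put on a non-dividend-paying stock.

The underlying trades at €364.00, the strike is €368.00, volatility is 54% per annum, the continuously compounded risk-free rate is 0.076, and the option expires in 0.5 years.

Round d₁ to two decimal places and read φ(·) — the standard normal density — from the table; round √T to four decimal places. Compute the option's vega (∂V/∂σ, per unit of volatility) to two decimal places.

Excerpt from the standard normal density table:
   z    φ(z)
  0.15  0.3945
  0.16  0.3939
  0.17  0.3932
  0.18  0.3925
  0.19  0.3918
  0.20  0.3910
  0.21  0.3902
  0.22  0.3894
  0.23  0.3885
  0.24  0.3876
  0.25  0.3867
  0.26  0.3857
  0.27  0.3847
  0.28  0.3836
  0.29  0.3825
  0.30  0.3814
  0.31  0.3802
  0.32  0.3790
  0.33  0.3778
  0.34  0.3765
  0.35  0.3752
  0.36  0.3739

σ√T = 0.54·√0.5 = 0.3818
d₁ = [ln(364/368) + (0.076 + ½·0.54²)·0.5] / (σ√T) = (-0.0109 + 0.1109) / 0.3818 = 0.2618 ≈ 0.26
√T = √0.5 = 0.7071
φ(d₁) = φ(0.26) = 0.3857
vega = S·φ(d₁)·√T = 364·0.3857·0.7071 = 99.2732

99.27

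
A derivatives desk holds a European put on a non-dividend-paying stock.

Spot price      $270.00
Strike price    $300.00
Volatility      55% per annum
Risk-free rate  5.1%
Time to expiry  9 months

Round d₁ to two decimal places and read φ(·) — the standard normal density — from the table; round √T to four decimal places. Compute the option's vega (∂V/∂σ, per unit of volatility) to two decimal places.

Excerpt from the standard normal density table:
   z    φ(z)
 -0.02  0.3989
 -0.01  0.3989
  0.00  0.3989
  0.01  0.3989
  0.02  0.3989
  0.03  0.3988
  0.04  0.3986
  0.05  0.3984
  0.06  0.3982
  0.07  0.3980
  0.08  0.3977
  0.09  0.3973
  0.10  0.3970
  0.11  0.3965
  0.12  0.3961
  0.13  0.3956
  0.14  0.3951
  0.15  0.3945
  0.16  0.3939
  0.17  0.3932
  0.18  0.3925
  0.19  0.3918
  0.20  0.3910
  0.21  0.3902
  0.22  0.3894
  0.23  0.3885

σ√T = 0.55 × 0.8660 = 0.4763
d₁ = [ln(270/300) + (0.051 + ½·0.55²)·0.75] / (σ√T) = (-0.1054 + 0.1517) / 0.4763 = 0.0973 which rounds to 0.10
√T = √0.75 = 0.8660
φ(d₁) = φ(0.10) = 0.3970
vega = S·φ(d₁)·√T = 270·0.3970·0.8660 = 92.8265

92.83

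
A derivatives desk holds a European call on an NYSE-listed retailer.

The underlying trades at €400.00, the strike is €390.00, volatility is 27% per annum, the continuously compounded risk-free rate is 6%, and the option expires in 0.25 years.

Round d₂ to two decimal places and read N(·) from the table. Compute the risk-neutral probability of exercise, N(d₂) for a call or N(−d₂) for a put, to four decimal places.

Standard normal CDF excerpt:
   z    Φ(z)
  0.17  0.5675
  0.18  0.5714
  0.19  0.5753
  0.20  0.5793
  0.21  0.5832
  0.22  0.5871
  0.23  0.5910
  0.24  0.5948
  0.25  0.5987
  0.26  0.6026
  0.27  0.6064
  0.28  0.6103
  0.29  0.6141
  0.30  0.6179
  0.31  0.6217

0.5910

σ√T = 0.27·√0.25 = 0.1350
d₁ = [ln(400/390) + (0.06 + ½·0.27²)·0.25] / (σ√T) = (0.0253 + 0.0241) / 0.1350 = 0.3662 ≈ 0.37
d₂ = 0.3662 − 0.1350 = 0.2312 ≈ 0.23
Risk-neutral Pr[S_T > K] = N(d₂) = N(0.23) = 0.5910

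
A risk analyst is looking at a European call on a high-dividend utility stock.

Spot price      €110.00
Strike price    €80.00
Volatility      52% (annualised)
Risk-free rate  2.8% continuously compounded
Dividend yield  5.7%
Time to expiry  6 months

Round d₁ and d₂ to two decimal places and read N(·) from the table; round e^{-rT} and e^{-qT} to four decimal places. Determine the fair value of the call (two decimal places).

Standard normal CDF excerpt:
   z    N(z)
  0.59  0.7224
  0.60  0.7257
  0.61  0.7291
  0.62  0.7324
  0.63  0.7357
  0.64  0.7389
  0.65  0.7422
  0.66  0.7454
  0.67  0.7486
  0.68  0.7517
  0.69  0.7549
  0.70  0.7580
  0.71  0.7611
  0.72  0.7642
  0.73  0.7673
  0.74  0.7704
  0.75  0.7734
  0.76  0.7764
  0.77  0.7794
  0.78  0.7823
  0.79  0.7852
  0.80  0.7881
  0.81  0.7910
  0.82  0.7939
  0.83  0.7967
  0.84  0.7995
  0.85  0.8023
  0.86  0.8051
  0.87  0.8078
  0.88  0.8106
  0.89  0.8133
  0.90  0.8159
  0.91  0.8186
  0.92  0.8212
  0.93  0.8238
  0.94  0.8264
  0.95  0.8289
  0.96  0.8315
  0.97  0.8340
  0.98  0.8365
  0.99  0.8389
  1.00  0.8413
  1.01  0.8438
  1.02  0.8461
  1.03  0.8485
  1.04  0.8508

T = 0.5;  σ√T = 0.3677
d₁ = [ln(110/80) + (0.028 − 0.057 + 0.52²/2)·0.5] / 0.3677 = [0.3185 + 0.0531] / 0.3677 = 1.0105 ⇒ 1.01
d₂ = d₁ − σ√T = 1.0105 − 0.3677 = 0.6428 ⇒ 0.64
exp(−qT) = exp(−0.057·0.5) = 0.9719;  exp(−rT) = exp(−0.028·0.5) = 0.9861
N(d₁) = N(1.01) = 0.8438;  N(d₂) = N(0.64) = 0.7389
C = 110·0.9719·0.8438 − 80·0.9861·0.7389 = 90.2098 − 58.2903 = 31.9195

€31.92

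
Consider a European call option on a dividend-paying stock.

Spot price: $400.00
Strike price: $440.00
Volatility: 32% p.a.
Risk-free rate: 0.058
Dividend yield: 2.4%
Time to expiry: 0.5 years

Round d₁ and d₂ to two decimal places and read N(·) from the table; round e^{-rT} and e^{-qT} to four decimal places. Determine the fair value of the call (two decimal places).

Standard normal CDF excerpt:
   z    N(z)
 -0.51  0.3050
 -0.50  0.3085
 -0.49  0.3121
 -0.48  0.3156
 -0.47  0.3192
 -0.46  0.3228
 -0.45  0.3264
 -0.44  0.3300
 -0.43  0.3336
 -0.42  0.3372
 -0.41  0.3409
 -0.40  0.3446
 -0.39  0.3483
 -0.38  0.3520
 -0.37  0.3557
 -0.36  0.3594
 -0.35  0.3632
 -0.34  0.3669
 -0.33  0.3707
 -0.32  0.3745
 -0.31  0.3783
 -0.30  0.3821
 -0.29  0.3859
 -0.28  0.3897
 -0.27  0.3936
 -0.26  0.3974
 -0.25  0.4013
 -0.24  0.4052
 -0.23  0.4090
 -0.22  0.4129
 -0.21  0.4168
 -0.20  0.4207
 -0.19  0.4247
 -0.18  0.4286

$23.68

σ√T = 0.32·√0.5 = 0.2263
d₁ = [ln(400/440) + (0.058 − 0.024 + 0.32²/2)·0.5] / 0.2263 = [-0.0953 + 0.0426] / 0.2263 = -0.2329 ⇒ -0.23
d₂ = d₁ − σ√T = -0.2329 − 0.2263 = -0.4592 ⇒ -0.46
e^(−qT) = e^(−0.024·0.5) = 0.9881;  e^(−rT) = e^(−0.058·0.5) = 0.9714
C = 400·0.9881·N(-0.23) − 440·0.9714·N(-0.46) = 400·0.9881·0.4090 − 440·0.9714·0.3228 = 161.6532 − 137.9699 = 23.6833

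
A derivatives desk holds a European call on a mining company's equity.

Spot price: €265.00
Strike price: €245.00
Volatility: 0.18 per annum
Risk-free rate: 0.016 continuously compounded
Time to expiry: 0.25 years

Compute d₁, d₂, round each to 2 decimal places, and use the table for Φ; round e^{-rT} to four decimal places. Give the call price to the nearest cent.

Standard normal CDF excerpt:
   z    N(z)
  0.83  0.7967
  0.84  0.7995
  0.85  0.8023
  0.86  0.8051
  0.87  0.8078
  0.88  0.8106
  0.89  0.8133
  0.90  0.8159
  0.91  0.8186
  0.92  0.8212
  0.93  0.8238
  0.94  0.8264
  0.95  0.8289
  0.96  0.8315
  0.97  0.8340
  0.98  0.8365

€23.23

σ√T = 0.18 × 0.5000 = 0.0900
d₁ = [ln(265/245) + (0.016 + 0.18²/2)·0.25] / 0.0900 = [0.0785 + 0.0080] / 0.0900 = 0.9614 ≈ 0.96
d₂ = d₁ − σ√T = 0.9614 − 0.0900 = 0.8714 ≈ 0.87
e^(−rT) = e^(−0.016·0.25) = 0.9960
N(d₁) = N(0.96) = 0.8315;  N(d₂) = N(0.87) = 0.8078
C = 265·0.8315 − 245·0.9960·0.8078 = 220.3475 − 197.1194 = 23.2281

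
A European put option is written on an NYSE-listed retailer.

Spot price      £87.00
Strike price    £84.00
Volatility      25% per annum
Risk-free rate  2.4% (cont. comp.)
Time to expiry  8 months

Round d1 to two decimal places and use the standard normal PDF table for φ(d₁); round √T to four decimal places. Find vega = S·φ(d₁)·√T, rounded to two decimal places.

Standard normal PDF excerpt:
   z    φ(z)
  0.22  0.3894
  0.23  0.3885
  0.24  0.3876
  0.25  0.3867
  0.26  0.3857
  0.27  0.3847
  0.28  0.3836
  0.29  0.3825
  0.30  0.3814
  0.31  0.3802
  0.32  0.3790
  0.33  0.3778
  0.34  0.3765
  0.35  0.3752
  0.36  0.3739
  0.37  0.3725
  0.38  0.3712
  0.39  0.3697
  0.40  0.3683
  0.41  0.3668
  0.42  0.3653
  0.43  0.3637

26.65

σ√T = 0.25·√0.6667 = 0.2041
d₁ = [ln(87/84) + (0.024 + 0.25²/2)·0.6667] / 0.2041 = [0.0351 + 0.0368] / 0.2041 = 0.3524 ≈ 0.35
√T = √0.6667 = 0.8165
φ(d₁) = φ(0.35) = 0.3752
vega = S·φ(d₁)·√T = 87·0.3752·0.8165 = 26.6525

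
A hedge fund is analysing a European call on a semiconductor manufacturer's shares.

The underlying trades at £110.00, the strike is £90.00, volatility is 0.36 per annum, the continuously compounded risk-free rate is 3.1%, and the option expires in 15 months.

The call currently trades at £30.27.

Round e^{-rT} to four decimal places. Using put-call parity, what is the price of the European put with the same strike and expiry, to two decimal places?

£6.85

e^(−rT) = e^(−0.031·1.25) = 0.9620
Put-call parity: C − P = S − K·e^(−rT) = 110 − 90·0.9620 = 110 − 86.5800 = 23.4200
P = C − (C − P) = 30.27 − (23.4200) = 6.8500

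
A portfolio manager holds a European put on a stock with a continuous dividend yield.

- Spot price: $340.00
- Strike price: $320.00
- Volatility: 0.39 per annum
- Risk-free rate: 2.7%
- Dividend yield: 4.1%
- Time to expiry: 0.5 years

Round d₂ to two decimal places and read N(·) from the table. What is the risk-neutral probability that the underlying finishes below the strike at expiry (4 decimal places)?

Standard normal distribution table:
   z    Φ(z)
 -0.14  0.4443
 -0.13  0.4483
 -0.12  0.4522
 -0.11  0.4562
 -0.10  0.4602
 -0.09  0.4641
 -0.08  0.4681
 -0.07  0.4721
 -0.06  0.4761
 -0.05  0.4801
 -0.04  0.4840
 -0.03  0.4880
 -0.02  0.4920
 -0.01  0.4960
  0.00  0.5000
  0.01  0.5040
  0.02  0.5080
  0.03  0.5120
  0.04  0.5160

0.4761

σ√T = 0.39·√0.5 = 0.2758
d₁ = [ln(340/320) + (0.027 − 0.041 + 0.39²/2)·0.5] / 0.2758 = [0.0606 + 0.0310] / 0.2758 = 0.3323 ≈ 0.33
d₂ = d₁ − σ√T = 0.3323 − 0.2758 = 0.0566 ≈ 0.06
Pr(exercise) under Q = N(−d₂) = N(-0.06) = 0.4761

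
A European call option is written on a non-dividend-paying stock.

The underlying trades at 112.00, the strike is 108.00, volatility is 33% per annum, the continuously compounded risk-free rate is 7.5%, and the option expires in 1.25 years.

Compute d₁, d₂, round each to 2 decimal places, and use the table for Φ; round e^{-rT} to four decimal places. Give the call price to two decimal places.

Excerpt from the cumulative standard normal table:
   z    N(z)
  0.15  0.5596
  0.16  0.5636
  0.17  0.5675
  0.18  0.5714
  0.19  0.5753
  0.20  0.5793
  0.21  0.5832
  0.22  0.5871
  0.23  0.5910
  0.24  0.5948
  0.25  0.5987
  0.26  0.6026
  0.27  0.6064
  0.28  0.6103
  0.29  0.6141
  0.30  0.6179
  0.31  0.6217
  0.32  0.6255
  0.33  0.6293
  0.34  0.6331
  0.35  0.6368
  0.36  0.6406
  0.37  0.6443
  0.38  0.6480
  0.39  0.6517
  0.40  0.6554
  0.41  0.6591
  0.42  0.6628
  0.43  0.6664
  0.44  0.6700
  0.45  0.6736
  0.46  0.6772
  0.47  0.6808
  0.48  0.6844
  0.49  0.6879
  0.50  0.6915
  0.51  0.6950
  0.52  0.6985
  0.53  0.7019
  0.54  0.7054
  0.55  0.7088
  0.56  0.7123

σ√T = 0.33·√1.25 = 0.3690
d₁ = [ln(112/108) + (0.075 + 0.33²/2)·1.25] / 0.3690 = [0.0364 + 0.1618] / 0.3690 = 0.5371 → 0.54
d₂ = d₁ − σ√T = 0.5371 − 0.3690 = 0.1682 → 0.17
e^(−rT) = e^(−0.075·1.25) = 0.9105
C = 112·N(0.54) − 108·0.9105·N(0.17) = 112·0.7054 − 108·0.9105·0.5675 = 79.0048 − 55.8045 = 23.2003

23.20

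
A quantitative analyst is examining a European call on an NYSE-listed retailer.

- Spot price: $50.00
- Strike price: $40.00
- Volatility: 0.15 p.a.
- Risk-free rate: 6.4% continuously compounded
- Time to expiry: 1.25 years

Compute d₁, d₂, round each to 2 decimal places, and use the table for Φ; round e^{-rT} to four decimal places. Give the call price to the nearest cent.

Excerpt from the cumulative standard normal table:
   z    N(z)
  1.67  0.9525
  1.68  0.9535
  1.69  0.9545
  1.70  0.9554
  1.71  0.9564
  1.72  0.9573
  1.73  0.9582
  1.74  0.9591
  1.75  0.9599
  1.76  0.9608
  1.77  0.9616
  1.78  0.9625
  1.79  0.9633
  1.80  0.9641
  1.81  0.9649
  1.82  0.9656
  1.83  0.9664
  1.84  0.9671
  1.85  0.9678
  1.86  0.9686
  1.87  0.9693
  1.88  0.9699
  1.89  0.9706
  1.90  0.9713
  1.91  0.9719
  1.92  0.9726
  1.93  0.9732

T = 1.25;  σ√T = 0.1677
ln(S/K) + (r + σ²/2)T = ln(50/40) + (0.064 + 0.15²/2)·1.25 = 0.2231 + 0.0941 = 0.3172
d₁ = 0.3172 / 0.1677 = 1.8915 → 1.89
d₂ = d₁ − σ√T = 1.8915 − 0.1677 = 1.7237 → 1.72
e^(−rT) = e^(−0.064·1.25) = 0.9231
N(d₁) = N(1.89) = 0.9706;  N(d₂) = N(1.72) = 0.9573
C = 50·0.9706 − 40·0.9231·0.9573 = 48.5300 − 35.3473 = 13.1827

$13.18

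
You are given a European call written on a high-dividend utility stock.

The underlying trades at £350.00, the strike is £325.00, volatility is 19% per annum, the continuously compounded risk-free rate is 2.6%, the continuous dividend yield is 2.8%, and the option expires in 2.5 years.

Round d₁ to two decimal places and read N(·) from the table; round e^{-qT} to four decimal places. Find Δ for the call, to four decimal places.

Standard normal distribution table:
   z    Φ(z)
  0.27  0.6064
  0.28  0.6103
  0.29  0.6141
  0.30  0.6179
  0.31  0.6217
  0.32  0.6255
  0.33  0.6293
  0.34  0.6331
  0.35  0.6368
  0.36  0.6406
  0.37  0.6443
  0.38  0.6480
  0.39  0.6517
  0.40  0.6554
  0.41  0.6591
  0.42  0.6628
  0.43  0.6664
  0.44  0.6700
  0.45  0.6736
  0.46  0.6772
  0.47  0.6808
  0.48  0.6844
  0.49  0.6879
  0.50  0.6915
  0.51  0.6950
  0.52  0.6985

0.6042

T = 2.5;  σ√T = 0.3004
d₁ = [ln(350/325) + (0.026 − 0.028 + 0.19²/2)·2.5] / 0.3004 = [0.0741 + 0.0401] / 0.3004 = 0.3802 ≈ 0.38
N(d₁) = N(0.38) = 0.6480
Δ_call = e^(−qT)·N(d₁) = 0.9324·0.6480 = 0.6042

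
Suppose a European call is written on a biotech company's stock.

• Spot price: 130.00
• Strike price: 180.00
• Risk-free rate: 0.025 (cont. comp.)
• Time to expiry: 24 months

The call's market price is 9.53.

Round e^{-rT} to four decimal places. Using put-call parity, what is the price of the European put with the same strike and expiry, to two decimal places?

e^(−rT) = e^(−0.025·2) = 0.9512
Put-call parity: C − P = S − K·e^(−rT) = 130 − 180·0.9512 = 130 − 171.2160 = -41.2160
P = C − (C − P) = 9.53 − (-41.2160) = 50.7460

50.75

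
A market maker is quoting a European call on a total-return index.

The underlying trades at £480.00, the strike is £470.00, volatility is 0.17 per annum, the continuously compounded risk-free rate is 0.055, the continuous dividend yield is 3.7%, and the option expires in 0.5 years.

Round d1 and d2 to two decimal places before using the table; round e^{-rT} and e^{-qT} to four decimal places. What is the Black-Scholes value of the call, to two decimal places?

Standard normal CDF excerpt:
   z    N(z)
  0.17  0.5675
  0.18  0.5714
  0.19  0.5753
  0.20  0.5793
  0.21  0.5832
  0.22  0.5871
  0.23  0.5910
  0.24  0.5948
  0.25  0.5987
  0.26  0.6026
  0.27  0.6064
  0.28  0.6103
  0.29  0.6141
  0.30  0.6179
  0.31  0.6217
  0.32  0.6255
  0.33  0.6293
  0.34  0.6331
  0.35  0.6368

σ√T = 0.17·√0.5 = 0.1202
d₁ = [ln(480/470) + (0.055 − 0.037 + ½·0.17²)·0.5] / (σ√T) = (0.0211 + 0.0162) / 0.1202 = 0.3101 which rounds to 0.31
d₂ = 0.3101 − 0.1202 = 0.1899 which rounds to 0.19
e^(−qT) = e^(−0.037·0.5) = 0.9817;  e^(−rT) = e^(−0.055·0.5) = 0.9729
N(d₁) = N(0.31) = 0.6217;  N(d₂) = N(0.19) = 0.5753
C = 480·0.9817·0.6217 − 470·0.9729·0.5753 = 292.9550 − 263.0634 = 29.8916

£29.89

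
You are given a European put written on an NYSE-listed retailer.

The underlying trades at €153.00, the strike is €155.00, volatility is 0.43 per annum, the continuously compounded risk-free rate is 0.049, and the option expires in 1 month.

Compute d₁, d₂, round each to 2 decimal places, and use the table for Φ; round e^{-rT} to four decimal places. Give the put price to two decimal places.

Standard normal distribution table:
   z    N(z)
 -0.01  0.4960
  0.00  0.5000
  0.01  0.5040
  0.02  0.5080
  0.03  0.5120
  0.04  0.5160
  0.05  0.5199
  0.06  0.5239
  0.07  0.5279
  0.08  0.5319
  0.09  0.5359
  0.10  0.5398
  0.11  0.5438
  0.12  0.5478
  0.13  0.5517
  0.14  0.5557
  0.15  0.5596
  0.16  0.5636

€8.05

T = 0.08333;  σ√T = 0.1241
ln(S/K) + (r + σ²/2)T = ln(153/155) + (0.049 + 0.43²/2)·0.08333 = -0.0130 + 0.0118 = -0.0012
d₁ = -0.0012 / 0.1241 = -0.0097 ≈ -0.01
d₂ = d₁ − σ√T = -0.0097 − 0.1241 = -0.1338 ≈ -0.13
e^(−rT) = e^(−0.049·0.08333) = 0.9959
N(−d₂) = N(0.13) = 0.5517;  N(−d₁) = N(0.01) = 0.5040
P = 155·0.9959·0.5517 − 153·0.5040 = 85.1629 − 77.1120 = 8.0509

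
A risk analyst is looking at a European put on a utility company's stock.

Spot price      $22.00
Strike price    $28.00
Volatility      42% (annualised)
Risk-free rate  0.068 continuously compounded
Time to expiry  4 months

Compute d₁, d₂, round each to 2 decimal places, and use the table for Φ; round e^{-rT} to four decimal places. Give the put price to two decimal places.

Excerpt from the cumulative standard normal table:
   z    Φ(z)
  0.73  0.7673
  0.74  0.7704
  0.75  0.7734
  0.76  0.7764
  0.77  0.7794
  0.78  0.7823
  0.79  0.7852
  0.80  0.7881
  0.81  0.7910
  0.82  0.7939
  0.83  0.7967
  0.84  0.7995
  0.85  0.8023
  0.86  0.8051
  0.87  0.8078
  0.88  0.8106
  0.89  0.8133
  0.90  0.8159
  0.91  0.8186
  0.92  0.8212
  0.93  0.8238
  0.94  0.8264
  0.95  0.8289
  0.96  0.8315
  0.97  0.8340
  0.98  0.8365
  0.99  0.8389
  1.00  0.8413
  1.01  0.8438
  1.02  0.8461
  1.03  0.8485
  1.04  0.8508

$5.95

T = 0.3333;  σ√T = 0.2425
d₁ = [ln(22/28) + (0.068 + 0.42²/2)·0.3333] / 0.2425 = [-0.2412 + 0.0521] / 0.2425 = -0.7798 which rounds to -0.78
d₂ = d₁ − σ√T = -0.7798 − 0.2425 = -1.0223 which rounds to -1.02
e^(−rT) = e^(−0.068·0.3333) = 0.9776
P = 28·0.9776·N(1.02) − 22·N(0.78) = 28·0.9776·0.8461 − 22·0.7823 = 23.1601 − 17.2106 = 5.9495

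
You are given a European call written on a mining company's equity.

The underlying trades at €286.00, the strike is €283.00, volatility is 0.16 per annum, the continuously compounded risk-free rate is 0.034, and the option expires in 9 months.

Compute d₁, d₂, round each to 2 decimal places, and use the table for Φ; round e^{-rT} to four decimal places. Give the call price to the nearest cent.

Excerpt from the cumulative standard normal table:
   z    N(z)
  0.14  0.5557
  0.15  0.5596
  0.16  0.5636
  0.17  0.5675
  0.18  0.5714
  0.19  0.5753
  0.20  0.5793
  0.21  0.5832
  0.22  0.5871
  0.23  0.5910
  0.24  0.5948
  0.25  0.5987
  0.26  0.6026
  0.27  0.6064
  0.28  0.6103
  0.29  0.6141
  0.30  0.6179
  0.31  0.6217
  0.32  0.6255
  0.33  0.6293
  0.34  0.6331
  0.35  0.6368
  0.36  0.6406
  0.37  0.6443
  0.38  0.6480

σ√T = 0.16 × 0.8660 = 0.1386
ln(S/K) + (r + σ²/2)T = ln(286/283) + (0.034 + 0.16²/2)·0.75 = 0.0105 + 0.0351 = 0.0456
d₁ = 0.0456 / 0.1386 = 0.3294 → 0.33
d₂ = d₁ − σ√T = 0.3294 − 0.1386 = 0.1908 → 0.19
exp(−rT) = exp(−0.034·0.75) = 0.9748
C = 286·N(0.33) − 283·0.9748·N(0.19) = 286·0.6293 − 283·0.9748·0.5753 = 179.9798 − 158.7071 = 21.2727

€21.27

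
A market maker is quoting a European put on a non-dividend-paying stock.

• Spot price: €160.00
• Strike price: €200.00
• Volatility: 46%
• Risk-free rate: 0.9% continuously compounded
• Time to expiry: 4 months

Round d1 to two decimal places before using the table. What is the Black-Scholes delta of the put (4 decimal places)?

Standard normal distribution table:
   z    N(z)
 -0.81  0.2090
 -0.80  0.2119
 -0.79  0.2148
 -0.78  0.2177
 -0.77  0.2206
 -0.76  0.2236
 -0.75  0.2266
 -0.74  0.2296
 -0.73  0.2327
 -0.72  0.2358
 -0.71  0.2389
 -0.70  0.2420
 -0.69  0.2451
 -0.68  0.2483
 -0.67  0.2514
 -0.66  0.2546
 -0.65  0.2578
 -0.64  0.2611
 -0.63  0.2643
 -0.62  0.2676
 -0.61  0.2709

-0.7580

T = 0.3333;  σ√T = 0.2656
ln(S/K) + (r + σ²/2)T = ln(160/200) + (0.009 + 0.46²/2)·0.3333 = -0.2231 + 0.0383 = -0.1849
d₁ = -0.1849 / 0.2656 = -0.6961 → -0.70
N(d₁) = N(-0.70) = 0.2420
Δ_put = N(d₁) − 1 = 0.2420 − 1 = -0.7580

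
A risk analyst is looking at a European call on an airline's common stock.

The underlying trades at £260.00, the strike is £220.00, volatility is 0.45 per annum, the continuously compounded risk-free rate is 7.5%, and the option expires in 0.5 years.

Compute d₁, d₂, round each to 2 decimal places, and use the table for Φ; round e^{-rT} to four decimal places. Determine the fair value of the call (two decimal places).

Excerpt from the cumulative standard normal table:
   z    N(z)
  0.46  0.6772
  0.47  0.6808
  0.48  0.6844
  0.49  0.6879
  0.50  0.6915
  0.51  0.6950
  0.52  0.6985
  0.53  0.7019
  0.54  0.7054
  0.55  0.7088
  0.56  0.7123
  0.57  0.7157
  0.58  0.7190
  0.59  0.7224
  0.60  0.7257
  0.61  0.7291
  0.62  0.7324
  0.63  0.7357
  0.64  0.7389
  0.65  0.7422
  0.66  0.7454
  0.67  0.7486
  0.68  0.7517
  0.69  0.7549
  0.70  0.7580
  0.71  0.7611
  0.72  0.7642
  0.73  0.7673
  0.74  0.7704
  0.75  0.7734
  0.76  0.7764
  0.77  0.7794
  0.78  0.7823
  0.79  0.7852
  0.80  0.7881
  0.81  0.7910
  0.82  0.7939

T = 0.5;  σ√T = 0.3182
d₁ = [ln(260/220) + (0.075 + 0.45²/2)·0.5] / 0.3182 = [0.1671 + 0.0881] / 0.3182 = 0.8020 → 0.80
d₂ = d₁ − σ√T = 0.8020 − 0.3182 = 0.4838 → 0.48
e^(−rT) = e^(−0.075·0.5) = 0.9632
N(d₁) = N(0.80) = 0.7881;  N(d₂) = N(0.48) = 0.6844
C = 260·0.7881 − 220·0.9632·0.6844 = 204.9060 − 145.0271 = 59.8789

£59.88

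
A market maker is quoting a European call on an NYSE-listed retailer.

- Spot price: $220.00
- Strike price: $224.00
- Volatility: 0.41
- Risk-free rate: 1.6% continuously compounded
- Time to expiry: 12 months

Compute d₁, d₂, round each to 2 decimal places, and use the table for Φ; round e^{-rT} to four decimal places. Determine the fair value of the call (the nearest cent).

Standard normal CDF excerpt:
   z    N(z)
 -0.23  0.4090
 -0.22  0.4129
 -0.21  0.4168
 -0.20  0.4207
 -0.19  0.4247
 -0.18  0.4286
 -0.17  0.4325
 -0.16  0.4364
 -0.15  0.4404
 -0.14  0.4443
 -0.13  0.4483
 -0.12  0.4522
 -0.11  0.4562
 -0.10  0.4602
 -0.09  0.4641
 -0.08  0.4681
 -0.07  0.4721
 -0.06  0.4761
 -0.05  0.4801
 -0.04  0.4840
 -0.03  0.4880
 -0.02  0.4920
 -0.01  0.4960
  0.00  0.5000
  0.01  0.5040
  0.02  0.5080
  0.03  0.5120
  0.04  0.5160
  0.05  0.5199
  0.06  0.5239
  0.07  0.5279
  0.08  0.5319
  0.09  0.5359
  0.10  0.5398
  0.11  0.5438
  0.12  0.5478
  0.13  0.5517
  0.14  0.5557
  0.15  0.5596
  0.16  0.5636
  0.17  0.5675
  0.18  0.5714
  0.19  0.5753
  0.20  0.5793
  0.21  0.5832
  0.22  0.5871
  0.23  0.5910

T = 1;  σ√T = 0.4100
d₁ = [ln(220/224) + (0.016 + 0.41²/2)·1] / 0.4100 = [-0.0180 + 0.1000] / 0.4100 = 0.2001 which rounds to 0.20
d₂ = d₁ − σ√T = 0.2001 − 0.4100 = -0.2099 which rounds to -0.21
e^(−rT) = e^(−0.016·1) = 0.9841
N(d₁) = N(0.20) = 0.5793;  N(d₂) = N(-0.21) = 0.4168
C = 220·0.5793 − 224·0.9841·0.4168 = 127.4460 − 91.8787 = 35.5673

$35.57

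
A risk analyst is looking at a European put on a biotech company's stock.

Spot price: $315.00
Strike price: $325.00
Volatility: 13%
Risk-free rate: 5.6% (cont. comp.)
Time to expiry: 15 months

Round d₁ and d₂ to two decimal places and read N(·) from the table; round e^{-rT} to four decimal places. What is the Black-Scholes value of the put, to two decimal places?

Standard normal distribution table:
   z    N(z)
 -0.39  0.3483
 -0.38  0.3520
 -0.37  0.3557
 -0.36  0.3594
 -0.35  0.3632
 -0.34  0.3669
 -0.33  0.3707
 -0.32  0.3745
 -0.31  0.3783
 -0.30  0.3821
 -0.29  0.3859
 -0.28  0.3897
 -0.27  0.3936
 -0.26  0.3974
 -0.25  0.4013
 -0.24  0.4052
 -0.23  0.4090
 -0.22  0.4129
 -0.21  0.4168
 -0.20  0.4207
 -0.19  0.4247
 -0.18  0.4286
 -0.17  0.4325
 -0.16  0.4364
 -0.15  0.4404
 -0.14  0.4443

$13.12

σ√T = 0.13·√1.25 = 0.1453
d₁ = [ln(315/325) + (0.056 + 0.13²/2)·1.25] / 0.1453 = [-0.0313 + 0.0806] / 0.1453 = 0.3393 which rounds to 0.34
d₂ = d₁ − σ√T = 0.3393 − 0.1453 = 0.1939 which rounds to 0.19
e^(−rT) = e^(−0.056·1.25) = 0.9324
N(−d₂) = N(-0.19) = 0.4247;  N(−d₁) = N(-0.34) = 0.3669
P = 325·0.9324·0.4247 − 315·0.3669 = 128.6968 − 115.5735 = 13.1233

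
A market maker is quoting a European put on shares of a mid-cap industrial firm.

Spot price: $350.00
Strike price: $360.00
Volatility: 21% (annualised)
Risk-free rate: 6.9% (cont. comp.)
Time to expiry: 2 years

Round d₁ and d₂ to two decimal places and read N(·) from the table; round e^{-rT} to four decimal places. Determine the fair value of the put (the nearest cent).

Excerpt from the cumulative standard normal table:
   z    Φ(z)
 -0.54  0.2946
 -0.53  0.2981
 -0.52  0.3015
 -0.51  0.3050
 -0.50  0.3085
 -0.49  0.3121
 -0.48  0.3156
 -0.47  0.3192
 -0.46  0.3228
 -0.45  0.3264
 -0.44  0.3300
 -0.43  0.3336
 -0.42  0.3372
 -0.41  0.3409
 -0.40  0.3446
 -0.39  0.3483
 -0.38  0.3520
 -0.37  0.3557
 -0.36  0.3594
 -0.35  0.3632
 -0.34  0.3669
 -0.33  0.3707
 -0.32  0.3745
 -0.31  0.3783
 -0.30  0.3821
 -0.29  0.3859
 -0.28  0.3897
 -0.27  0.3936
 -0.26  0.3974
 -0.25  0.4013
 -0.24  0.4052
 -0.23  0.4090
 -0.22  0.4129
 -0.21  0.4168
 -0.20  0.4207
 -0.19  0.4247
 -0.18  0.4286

$23.96

T = 2;  σ√T = 0.2970
d₁ = [ln(350/360) + (0.069 + 0.21²/2)·2] / 0.2970 = [-0.0282 + 0.1821] / 0.2970 = 0.5183 ≈ 0.52
d₂ = d₁ − σ√T = 0.5183 − 0.2970 = 0.2213 ≈ 0.22
e^(−rT) = e^(−0.069·2) = 0.8711
P = 360·0.8711·N(-0.22) − 350·N(-0.52) = 360·0.8711·0.4129 − 350·0.3015 = 129.4838 − 105.5250 = 23.9588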